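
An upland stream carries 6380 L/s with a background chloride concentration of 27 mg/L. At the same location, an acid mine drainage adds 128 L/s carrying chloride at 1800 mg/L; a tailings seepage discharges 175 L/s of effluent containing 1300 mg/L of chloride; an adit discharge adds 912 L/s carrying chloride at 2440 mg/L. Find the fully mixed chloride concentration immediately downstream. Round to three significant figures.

376 mg/L

Conservation of mass: C = (6380·27.00 + 128.0·1800 + 175.0·1300 + 912.0·2440) / 7595 = 2855000/7595 = 376.0 mg/L.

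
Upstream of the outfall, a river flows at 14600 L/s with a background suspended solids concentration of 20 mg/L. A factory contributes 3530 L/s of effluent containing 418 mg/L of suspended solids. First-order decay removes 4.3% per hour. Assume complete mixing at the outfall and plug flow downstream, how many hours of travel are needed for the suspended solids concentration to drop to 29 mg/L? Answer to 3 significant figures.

27.6 h

Flow-weighted average: C = (14600·20.00 + 3530·418.0) / 18130 = 1768000/18130 = 97.49 mg/L.
4.3%/h lost → k = −ln(1 − 0.043) = 0.04395 h⁻¹.
97.49·exp(−k·t) = 29 → t = ln(97.49/29)/k = 99310 s = 27.59 h.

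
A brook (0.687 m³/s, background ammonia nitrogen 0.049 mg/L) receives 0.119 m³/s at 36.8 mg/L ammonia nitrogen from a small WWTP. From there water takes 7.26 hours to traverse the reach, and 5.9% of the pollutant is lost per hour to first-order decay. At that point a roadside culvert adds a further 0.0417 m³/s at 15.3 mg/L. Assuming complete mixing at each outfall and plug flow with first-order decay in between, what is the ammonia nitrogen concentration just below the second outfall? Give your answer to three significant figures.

Conservation of mass: C = (0.6870·0.04900 + 0.1190·36.80) / 0.8060 = 4.413/0.8060 = 5.475 mg/L; combined flow 0.8060 m³/s.
5.9%/h lost → k = −ln(1 − 0.059) = 0.06081 h⁻¹.
Decay over the reach: 5.475·exp(−kt) = 5.475·0.6431 = 3.521 mg/L.
At the second outfall, C = (0.8060·3.521 + 0.04170·15.30) / (0.8060 + 0.04170) = 4.100 mg/L.

4.10 mg/L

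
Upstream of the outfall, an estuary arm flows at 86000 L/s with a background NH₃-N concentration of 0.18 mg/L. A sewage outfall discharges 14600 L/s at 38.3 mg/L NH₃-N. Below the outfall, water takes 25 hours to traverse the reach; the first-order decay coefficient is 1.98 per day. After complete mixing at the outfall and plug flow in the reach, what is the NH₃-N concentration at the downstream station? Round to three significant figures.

0.726 mg/L

Conservation of mass: C = (86000·0.1800 + 14600·38.30) / 100600 = 574700/100600 = 5.712 mg/L.
First-order decay: C = 5.712·exp(−k·t) = 5.712·0.1271 = 0.7262 mg/L.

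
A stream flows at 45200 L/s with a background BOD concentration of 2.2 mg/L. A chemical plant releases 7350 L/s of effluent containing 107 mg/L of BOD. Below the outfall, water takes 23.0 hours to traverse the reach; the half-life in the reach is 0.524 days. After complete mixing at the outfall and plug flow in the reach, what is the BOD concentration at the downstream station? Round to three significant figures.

4.75 mg/L

Mass balance: C = (45200·2.200 + 7350·107.0) / 52550 = 885900/52550 = 16.86 mg/L.
Half-life 0.524 d → k = ln 2 / 0.524 = 1.323 d⁻¹.
Applying C = C₀e^(−kt): 16.86 × 0.2815 = 4.745 mg/L.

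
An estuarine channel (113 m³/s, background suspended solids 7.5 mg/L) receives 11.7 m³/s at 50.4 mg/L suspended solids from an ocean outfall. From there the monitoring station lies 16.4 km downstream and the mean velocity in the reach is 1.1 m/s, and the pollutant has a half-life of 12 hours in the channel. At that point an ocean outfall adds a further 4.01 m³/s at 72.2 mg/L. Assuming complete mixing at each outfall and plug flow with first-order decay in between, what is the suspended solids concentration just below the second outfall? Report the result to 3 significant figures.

Flow-weighted average: C = (113.0·7.500 + 11.70·50.40) / 124.7 = 1437/124.7 = 11.53 mg/L; combined flow 124.7 m³/s.
Travel time t = 16.4·1000 / 1.1 = 14910 s = 4.141 h.
Half-life 12 h → k = ln 2 / 12 = 0.05776 h⁻¹ = 1.386 d⁻¹.
Decay over the reach: 11.53·exp(−kt) = 11.53·0.7872 = 9.073 mg/L.
At the second outfall, C = (124.7·9.073 + 4.010·72.20) / (124.7 + 4.010) = 11.04 mg/L.

11.0 mg/L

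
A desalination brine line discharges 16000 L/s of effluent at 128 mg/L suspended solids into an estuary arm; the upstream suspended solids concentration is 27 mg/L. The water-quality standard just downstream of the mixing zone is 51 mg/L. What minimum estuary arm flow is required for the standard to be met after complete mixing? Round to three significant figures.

51300 L/s

Set C_mix = 51: (Q·27.00 + 16000·128.0) / (Q + 16000) = 51
→ Q = 16000·(128.0 − 51)/(51 − 27.00) = 51330 L/s.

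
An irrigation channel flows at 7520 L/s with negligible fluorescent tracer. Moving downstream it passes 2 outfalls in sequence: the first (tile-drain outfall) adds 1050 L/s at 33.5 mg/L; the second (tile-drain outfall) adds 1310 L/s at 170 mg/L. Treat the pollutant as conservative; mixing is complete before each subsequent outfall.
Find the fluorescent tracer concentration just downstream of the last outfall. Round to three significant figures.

26.1 mg/L

Outfall 1: combined Q = 8570 L/s; C = (7520·0 + 1050·33.50)/8570 = 4.104 mg/L.
Outfall 2: combined Q = 9880 L/s; C = (8570·4.104 + 1310·170.0)/9880 = 26.10 mg/L.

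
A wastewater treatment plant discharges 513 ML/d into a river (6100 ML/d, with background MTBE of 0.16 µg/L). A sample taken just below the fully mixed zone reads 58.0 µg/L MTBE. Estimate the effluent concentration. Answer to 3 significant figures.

746 µg/L

Mass balance: 6100·0.1600 + 513.0·Cₑ = 6613·58.00
→ Cₑ = (6613·58.00 − 6100·0.1600) / 513.0 = 745.8 µg/L.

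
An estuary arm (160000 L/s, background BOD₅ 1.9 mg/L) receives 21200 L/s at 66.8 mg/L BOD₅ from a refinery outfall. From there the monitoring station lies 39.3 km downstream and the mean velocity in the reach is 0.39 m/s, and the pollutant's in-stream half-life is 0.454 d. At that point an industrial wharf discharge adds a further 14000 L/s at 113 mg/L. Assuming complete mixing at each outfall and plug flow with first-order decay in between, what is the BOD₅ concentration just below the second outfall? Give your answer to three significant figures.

9.59 mg/L

Conservation of mass: C = (160000·1.900 + 21200·66.80) / 181200 = 1720000/181200 = 9.493 mg/L; combined flow 181200 L/s.
Travel time t = 39.3·1000 / 0.39 = 100800 s = 27.99 h.
Half-life 0.454 d → k = ln 2 / 0.454 = 1.527 d⁻¹.
Decay over the reach: 9.493·exp(−kt) = 9.493·0.1685 = 1.600 mg/L.
At the second outfall, C = (181200·1.600 + 14000·113.0) / (181200 + 14000) = 9.590 mg/L.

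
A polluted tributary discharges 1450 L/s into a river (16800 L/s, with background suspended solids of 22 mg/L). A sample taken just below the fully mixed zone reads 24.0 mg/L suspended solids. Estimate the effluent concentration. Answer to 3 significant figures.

47.2 mg/L

Mass balance: 16800·22.00 + 1450·Cₑ = 18250·24.00
→ Cₑ = (18250·24.00 − 16800·22.00) / 1450 = 47.17 mg/L.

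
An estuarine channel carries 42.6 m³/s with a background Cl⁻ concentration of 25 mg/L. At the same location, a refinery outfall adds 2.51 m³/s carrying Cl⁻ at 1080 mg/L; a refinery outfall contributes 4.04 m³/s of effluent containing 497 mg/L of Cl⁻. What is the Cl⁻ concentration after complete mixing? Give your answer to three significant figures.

118 mg/L

Mass balance: C = (42.60·25.00 + 2.510·1080 + 4.040·497.0) / 49.15 = 5784/49.15 = 117.7 mg/L.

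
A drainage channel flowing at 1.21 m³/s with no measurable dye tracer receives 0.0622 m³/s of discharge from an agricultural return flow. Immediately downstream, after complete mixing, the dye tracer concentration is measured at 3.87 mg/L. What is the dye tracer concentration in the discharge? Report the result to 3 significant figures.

79.2 mg/L

Mass balance: 1.210·0 + 0.06220·Cₑ = 1.272·3.870
→ Cₑ = (1.272·3.870 − 1.210·0) / 0.06220 = 79.15 mg/L.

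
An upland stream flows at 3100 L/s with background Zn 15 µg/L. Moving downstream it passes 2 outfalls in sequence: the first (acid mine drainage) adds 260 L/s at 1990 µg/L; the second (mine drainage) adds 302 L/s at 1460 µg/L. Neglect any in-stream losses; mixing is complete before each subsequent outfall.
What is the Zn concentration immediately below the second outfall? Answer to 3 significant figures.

Below outfall 1: Q → 3360 L/s, C = (3100·15.00 + 260.0·1990)/3360 = 167.8 µg/L.
Below outfall 2: Q → 3662 L/s, C = (3360·167.8 + 302.0·1460)/3662 = 274.4 µg/L.

274 µg/L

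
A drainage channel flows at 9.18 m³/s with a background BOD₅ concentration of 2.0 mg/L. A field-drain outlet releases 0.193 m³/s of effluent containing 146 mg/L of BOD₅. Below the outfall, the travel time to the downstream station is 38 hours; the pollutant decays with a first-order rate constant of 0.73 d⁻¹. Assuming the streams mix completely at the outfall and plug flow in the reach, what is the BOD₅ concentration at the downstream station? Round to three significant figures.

1.56 mg/L

Mixed concentration C = ΣQC/ΣQ = (9.180·2.000 + 0.1930·146.0) / 9.373 = 46.54/9.373 = 4.965 mg/L.
Applying C = C₀e^(−kt): 4.965 × 0.3148 = 1.563 mg/L.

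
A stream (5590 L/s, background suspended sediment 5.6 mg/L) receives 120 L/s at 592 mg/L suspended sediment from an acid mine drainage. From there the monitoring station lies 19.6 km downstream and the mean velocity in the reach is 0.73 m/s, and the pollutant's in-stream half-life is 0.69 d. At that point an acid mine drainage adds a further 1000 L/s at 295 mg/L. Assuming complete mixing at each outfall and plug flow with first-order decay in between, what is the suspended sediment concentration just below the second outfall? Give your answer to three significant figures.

55.1 mg/L

After mixing, C = (5590·5.600 + 120.0·592.0) / 5710 = 102300/5710 = 17.92 mg/L; combined flow 5710 L/s.
Travel time t = 19.6·1000 / 0.73 = 26850 s = 7.458 h.
Half-life 0.69 d → k = ln 2 / 0.69 = 1.005 d⁻¹.
Applying C = C₀e^(−kt): 17.92 × 0.7319 = 13.12 mg/L.
Second outfall: C = (5710·13.12 + 1000·295.0)/6710 = 55.13 mg/L.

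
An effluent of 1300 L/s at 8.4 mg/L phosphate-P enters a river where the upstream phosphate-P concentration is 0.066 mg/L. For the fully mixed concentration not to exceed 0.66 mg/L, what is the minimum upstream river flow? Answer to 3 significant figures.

16900 L/s

Set C_mix = 0.66: (Q·0.06600 + 1300·8.400) / (Q + 1300) = 0.66
→ Q = 1300·(8.400 − 0.66)/(0.66 − 0.06600) = 16940 L/s.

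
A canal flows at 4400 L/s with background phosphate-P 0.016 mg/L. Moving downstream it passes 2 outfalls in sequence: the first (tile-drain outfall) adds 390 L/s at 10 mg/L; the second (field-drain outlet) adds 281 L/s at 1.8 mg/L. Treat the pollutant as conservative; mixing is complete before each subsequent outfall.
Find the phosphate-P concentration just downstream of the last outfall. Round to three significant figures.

Outfall 1: combined Q = 4790 L/s; C = (4400·0.01600 + 390.0·10.00)/4790 = 0.8289 mg/L.
Outfall 2: combined Q = 5071 L/s; C = (4790·0.8289 + 281.0·1.800)/5071 = 0.8827 mg/L.

0.883 mg/L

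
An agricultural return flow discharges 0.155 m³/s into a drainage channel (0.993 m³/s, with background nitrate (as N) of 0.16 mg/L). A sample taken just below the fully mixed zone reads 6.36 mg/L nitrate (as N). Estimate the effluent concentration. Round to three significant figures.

Mass balance: 0.9930·0.1600 + 0.1550·Cₑ = 1.148·6.360
→ Cₑ = (1.148·6.360 − 0.9930·0.1600) / 0.1550 = 46.08 mg/L.

46.1 mg/L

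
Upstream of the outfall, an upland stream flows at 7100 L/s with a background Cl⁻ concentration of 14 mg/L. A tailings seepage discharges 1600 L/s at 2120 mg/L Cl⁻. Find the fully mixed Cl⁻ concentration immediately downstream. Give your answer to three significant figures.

Mass balance: C = (7100·14.00 + 1600·2120) / 8700 = 3491000/8700 = 401.3 mg/L.

401 mg/L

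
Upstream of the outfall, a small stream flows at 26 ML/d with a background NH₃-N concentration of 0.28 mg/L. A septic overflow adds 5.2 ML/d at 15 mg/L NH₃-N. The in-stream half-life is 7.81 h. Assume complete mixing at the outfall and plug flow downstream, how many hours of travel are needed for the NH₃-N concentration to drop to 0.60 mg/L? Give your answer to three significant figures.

17.1 h

After mixing, C = (26.00·0.2800 + 5.200·15.00) / 31.20 = 85.28/31.20 = 2.733 mg/L.
Half-life 7.81 h → k = ln 2 / 7.81 = 0.08875 h⁻¹ = 2.130 d⁻¹.
2.733·exp(−k·t) = 0.60 → t = ln(2.733/0.60)/k = 61510 s = 17.09 h.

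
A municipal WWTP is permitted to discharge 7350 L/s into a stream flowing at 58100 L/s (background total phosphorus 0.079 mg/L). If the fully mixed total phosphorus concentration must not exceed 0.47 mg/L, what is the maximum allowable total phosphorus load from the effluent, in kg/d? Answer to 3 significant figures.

Mass balance at the limit: 58100·0.07900 + 7350·Cₑ = 65450·0.47 → Cₑ = 3.561 mg/L.
7350 L/s = 7.350 m³/s. Load = 7.350 m³/s × 3.561 g/m³ × 86 400 s/d = 2261 kg/d.

2260 kg/d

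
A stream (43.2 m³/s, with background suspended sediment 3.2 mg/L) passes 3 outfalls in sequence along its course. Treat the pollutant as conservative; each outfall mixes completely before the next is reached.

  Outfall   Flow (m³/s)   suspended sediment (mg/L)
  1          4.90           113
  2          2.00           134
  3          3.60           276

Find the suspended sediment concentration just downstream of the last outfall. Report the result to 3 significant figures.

Outfall 1: combined Q = 48.10 m³/s; C = (43.20·3.200 + 4.900·113.0)/48.10 = 14.39 mg/L.
Outfall 2: combined Q = 50.10 m³/s; C = (48.10·14.39 + 2.000·134.0)/50.10 = 19.16 mg/L.
Outfall 3: combined Q = 53.70 m³/s; C = (50.10·19.16 + 3.600·276.0)/53.70 = 36.38 mg/L.

36.4 mg/L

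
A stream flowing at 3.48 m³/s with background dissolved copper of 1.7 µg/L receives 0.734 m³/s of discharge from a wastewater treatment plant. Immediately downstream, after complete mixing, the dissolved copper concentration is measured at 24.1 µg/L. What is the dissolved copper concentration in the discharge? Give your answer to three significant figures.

130 µg/L

Mass balance: 3.480·1.700 + 0.7340·Cₑ = 4.214·24.10
→ Cₑ = (4.214·24.10 − 3.480·1.700) / 0.7340 = 130.3 µg/L.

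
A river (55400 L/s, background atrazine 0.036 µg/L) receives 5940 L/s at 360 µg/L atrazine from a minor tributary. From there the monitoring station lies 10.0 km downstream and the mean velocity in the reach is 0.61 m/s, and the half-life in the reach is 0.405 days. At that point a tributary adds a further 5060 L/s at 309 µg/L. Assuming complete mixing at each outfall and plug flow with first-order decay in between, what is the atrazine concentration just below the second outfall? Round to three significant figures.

46.8 µg/L

Mixed concentration C = ΣQC/ΣQ = (55400·0.03600 + 5940·360.0) / 61340 = 2140000/61340 = 34.89 µg/L; combined flow 61340 L/s.
Travel time t = 10.0·1000 / 0.61 = 16390 s = 4.554 h.
Half-life 0.405 d → k = ln 2 / 0.405 = 1.711 d⁻¹.
Applying C = C₀e^(−kt): 34.89 × 0.7227 = 25.22 µg/L.
At the second outfall, C = (61340·25.22 + 5060·309.0) / (61340 + 5060) = 46.84 µg/L.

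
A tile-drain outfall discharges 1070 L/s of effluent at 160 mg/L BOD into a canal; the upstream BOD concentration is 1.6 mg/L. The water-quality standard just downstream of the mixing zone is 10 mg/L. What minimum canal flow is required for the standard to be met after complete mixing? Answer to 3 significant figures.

Set C_mix = 10: (Q·1.600 + 1070·160.0) / (Q + 1070) = 10
→ Q = 1070·(160.0 − 10)/(10 − 1.600) = 19110 L/s.

19100 L/s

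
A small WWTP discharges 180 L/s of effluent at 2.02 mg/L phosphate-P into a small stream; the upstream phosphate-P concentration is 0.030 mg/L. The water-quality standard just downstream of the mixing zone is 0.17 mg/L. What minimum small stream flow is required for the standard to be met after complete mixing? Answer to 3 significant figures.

Set C_mix = 0.17: (Q·0.03000 + 180.0·2.020) / (Q + 180.0) = 0.17
→ Q = 180.0·(2.020 − 0.17)/(0.17 − 0.03000) = 2379 L/s.

2380 L/s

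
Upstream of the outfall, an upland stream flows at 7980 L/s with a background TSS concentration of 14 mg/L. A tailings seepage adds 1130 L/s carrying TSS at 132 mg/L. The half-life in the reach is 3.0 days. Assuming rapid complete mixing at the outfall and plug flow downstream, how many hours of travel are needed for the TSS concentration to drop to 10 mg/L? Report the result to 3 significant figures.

Conservation of mass: C = (7980·14.00 + 1130·132.0) / 9110 = 260900/9110 = 28.64 mg/L.
Half-life 3.0 d → k = ln 2 / 3.0 = 0.2310 d⁻¹.
28.64·exp(−k·t) = 10 → t = ln(28.64/10)/k = 393400 s = 109.3 h.

109 h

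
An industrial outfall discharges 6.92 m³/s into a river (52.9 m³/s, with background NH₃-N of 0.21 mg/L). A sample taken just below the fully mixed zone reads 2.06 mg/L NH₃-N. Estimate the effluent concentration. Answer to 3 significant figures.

Mass balance: 52.90·0.2100 + 6.920·Cₑ = 59.82·2.060
→ Cₑ = (59.82·2.060 − 52.90·0.2100) / 6.920 = 16.20 mg/L.

16.2 mg/L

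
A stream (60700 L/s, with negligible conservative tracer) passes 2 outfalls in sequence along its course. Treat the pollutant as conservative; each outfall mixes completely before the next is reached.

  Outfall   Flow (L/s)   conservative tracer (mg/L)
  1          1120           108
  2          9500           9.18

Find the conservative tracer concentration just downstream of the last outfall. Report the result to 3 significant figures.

Below outfall 1: Q → 61820 L/s, C = (60700·0 + 1120·108.0)/61820 = 1.957 mg/L.
Below outfall 2: Q → 71320 L/s, C = (61820·1.957 + 9500·9.180)/71320 = 2.919 mg/L.

2.92 mg/L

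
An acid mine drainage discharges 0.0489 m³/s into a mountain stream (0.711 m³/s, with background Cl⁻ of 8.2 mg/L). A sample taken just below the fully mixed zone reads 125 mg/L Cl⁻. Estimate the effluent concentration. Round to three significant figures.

1820 mg/L

Mass balance: 0.7110·8.200 + 0.04890·Cₑ = 0.7599·125.0
→ Cₑ = (0.7599·125.0 − 0.7110·8.200) / 0.04890 = 1823 mg/L.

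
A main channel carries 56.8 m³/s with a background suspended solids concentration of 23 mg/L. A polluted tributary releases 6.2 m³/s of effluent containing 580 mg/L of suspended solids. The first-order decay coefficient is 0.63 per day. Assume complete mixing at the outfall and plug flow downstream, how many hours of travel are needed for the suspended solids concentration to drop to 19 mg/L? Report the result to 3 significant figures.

Flow-weighted average: C = (56.80·23.00 + 6.200·580.0) / 63.00 = 4902/63.00 = 77.82 mg/L.
77.82·exp(−k·t) = 19 → t = ln(77.82/19)/k = 193400 s = 53.71 h.

53.7 h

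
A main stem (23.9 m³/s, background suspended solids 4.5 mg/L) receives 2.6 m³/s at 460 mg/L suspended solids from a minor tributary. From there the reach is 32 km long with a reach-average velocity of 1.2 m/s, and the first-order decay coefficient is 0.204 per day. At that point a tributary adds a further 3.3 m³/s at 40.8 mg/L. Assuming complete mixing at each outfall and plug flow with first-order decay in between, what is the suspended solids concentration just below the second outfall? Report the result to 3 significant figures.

45.6 mg/L

Mixed concentration C = ΣQC/ΣQ = (23.90·4.500 + 2.600·460.0) / 26.50 = 1304/26.50 = 49.19 mg/L; combined flow 26.50 m³/s.
Travel time t = 32·1000 / 1.2 = 26670 s = 7.407 h.
After decay, C = 49.19 × e^(−kt) = 49.19 × 0.9390 = 46.19 mg/L.
At the second outfall, C = (26.50·46.19 + 3.300·40.80) / (26.50 + 3.300) = 45.59 mg/L.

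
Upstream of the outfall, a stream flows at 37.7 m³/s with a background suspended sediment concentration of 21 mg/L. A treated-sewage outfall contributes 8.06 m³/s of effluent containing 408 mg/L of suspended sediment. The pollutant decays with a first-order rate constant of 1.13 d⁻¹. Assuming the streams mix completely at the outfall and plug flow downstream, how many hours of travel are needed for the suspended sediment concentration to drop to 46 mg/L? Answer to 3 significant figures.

After mixing, C = (37.70·21.00 + 8.060·408.0) / 45.76 = 4080/45.76 = 89.16 mg/L.
89.16·exp(−k·t) = 46 → t = ln(89.16/46)/k = 50600 s = 14.06 h.

14.1 h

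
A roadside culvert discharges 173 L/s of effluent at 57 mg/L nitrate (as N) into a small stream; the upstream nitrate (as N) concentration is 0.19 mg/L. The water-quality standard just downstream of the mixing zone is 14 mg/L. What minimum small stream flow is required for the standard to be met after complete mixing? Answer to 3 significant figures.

539 L/s

Set C_mix = 14: (Q·0.1900 + 173.0·57.00) / (Q + 173.0) = 14
→ Q = 173.0·(57.00 − 14)/(14 − 0.1900) = 538.7 L/s.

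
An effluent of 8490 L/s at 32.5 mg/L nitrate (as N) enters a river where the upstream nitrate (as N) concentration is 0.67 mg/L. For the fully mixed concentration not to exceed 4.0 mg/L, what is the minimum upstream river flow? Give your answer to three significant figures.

Set C_mix = 4.0: (Q·0.6700 + 8490·32.50) / (Q + 8490) = 4.0
→ Q = 8490·(32.50 − 4.0)/(4.0 − 0.6700) = 72660 L/s.

72700 L/s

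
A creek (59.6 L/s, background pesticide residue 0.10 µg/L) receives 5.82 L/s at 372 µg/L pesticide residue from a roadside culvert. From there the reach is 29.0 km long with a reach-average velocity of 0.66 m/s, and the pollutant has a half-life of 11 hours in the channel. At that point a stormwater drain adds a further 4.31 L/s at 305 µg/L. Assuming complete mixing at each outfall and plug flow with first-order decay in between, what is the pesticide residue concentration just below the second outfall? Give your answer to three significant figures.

Flow-weighted average: C = (59.60·0.1000 + 5.820·372.0) / 65.42 = 2171/65.42 = 33.19 µg/L; combined flow 65.42 L/s.
Travel time t = 29.0·1000 / 0.66 = 43940 s = 12.21 h.
Half-life 11 h → k = ln 2 / 11 = 0.06301 h⁻¹ = 1.512 d⁻¹.
First-order decay: C = 33.19·exp(−k·t) = 33.19·0.4634 = 15.38 µg/L.
Second outfall: C = (65.42·15.38 + 4.310·305.0)/69.73 = 33.28 µg/L.

33.3 µg/L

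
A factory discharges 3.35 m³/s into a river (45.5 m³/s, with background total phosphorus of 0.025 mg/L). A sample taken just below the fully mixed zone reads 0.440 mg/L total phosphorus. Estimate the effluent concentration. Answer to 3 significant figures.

6.08 mg/L

Mass balance: 45.50·0.02500 + 3.350·Cₑ = 48.85·0.4400
→ Cₑ = (48.85·0.4400 − 45.50·0.02500) / 3.350 = 6.077 mg/L.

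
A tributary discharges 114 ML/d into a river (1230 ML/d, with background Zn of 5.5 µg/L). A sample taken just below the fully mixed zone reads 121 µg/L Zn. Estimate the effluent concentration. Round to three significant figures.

Mass balance: 1230·5.500 + 114.0·Cₑ = 1344·121.0
→ Cₑ = (1344·121.0 − 1230·5.500) / 114.0 = 1367 µg/L.

1370 µg/L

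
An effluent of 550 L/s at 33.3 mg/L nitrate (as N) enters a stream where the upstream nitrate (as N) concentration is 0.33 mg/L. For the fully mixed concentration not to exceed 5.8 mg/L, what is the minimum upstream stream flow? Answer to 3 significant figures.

2770 L/s

Set C_mix = 5.8: (Q·0.3300 + 550.0·33.30) / (Q + 550.0) = 5.8
→ Q = 550.0·(33.30 − 5.8)/(5.8 − 0.3300) = 2765 L/s.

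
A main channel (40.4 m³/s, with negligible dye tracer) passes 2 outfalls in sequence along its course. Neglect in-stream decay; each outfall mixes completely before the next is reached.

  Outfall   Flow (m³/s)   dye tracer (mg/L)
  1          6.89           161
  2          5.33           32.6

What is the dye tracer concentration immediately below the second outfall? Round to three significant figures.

24.4 mg/L

Below outfall 1: Q → 47.29 m³/s, C = (40.40·0 + 6.890·161.0)/47.29 = 23.46 mg/L.
Below outfall 2: Q → 52.62 m³/s, C = (47.29·23.46 + 5.330·32.60)/52.62 = 24.38 mg/L.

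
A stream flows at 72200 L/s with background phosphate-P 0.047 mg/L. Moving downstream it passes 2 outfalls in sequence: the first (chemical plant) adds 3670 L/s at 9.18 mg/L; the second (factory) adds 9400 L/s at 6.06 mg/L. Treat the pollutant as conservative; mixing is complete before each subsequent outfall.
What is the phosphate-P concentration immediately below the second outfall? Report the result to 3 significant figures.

Below outfall 1: Q → 75870 L/s, C = (72200·0.04700 + 3670·9.180)/75870 = 0.4888 mg/L.
Below outfall 2: Q → 85270 L/s, C = (75870·0.4888 + 9400·6.060)/85270 = 1.103 mg/L.

1.10 mg/L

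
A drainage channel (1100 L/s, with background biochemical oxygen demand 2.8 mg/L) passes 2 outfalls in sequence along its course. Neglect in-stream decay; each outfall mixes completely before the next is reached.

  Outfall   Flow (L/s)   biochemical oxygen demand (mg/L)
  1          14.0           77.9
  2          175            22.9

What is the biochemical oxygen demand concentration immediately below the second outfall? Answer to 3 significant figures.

6.34 mg/L

After outfall 1: Q = 1100 + 14.00 = 1114 L/s; C = (1100·2.800 + 14.00·77.90)/1114 = 3.744 mg/L.
After outfall 2: Q = 1114 + 175.0 = 1289 L/s; C = (1114·3.744 + 175.0·22.90)/1289 = 6.345 mg/L.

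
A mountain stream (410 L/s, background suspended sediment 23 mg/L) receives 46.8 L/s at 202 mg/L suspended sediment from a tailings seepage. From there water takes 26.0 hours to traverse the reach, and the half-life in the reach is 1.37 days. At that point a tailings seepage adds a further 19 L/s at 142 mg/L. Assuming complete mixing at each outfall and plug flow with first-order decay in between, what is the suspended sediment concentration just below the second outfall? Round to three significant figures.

28.6 mg/L

Flow-weighted average: C = (410.0·23.00 + 46.80·202.0) / 456.8 = 18880/456.8 = 41.34 mg/L; combined flow 456.8 L/s.
Half-life 1.37 d → k = ln 2 / 1.37 = 0.5059 d⁻¹.
Applying C = C₀e^(−kt): 41.34 × 0.5780 = 23.90 mg/L.
Second outfall: C = (456.8·23.90 + 19.00·142.0)/475.8 = 28.61 mg/L.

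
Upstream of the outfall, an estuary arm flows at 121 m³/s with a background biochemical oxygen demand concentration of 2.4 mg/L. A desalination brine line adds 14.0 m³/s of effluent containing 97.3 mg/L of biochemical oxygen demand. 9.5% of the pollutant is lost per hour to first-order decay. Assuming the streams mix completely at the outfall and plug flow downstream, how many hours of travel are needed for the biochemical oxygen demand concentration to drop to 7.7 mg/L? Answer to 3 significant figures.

4.64 h

Flow-weighted average: C = (121.0·2.400 + 14.00·97.30) / 135.0 = 1653/135.0 = 12.24 mg/L.
9.5%/h lost → k = −ln(1 − 0.095) = 0.09982 h⁻¹.
12.24·exp(−k·t) = 7.7 → t = ln(12.24/7.7)/k = 16720 s = 4.644 h.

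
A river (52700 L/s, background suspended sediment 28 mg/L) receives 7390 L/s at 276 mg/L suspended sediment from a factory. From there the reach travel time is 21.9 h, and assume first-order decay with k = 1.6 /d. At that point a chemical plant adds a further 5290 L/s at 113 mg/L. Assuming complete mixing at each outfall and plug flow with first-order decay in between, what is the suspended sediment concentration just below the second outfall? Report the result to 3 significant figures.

Mixed concentration C = ΣQC/ΣQ = (52700·28.00 + 7390·276.0) / 60090 = 3515000/60090 = 58.50 mg/L; combined flow 60090 L/s.
Applying C = C₀e^(−kt): 58.50 × 0.2322 = 13.59 mg/L.
At the second outfall, C = (60090·13.59 + 5290·113.0) / (60090 + 5290) = 21.63 mg/L.

21.6 mg/L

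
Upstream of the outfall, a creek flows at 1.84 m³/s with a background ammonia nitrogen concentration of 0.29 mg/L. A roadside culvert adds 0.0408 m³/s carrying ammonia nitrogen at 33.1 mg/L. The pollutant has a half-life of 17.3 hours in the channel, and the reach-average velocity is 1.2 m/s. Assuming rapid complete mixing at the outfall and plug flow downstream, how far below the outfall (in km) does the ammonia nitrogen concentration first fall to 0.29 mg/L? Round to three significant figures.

134 km

Flow-weighted average: C = (1.840·0.2900 + 0.04080·33.10) / 1.881 = 1.884/1.881 = 1.002 mg/L.
Half-life 17.3 h → k = ln 2 / 17.3 = 0.04007 h⁻¹ = 0.9616 d⁻¹.
Set 1.002·exp(−k·t) = 0.29 → t = ln(1.002/0.29)/k = 111400 s = 30.94 h.
Distance = v·t = 1.2·111400 = 133700 m = 133.7 km.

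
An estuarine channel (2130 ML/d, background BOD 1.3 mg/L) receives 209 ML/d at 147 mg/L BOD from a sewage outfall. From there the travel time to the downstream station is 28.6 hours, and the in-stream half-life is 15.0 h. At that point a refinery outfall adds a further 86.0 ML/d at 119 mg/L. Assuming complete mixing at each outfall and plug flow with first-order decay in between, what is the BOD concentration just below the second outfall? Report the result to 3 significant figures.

Mass balance: C = (2130·1.300 + 209.0·147.0) / 2339 = 33490/2339 = 14.32 mg/L; combined flow 2339 ML/d.
Half-life 15.0 h → k = ln 2 / 15.0 = 0.04621 h⁻¹ = 1.109 d⁻¹.
First-order decay: C = 14.32·exp(−k·t) = 14.32·0.2667 = 3.819 mg/L.
At the second outfall, C = (2339·3.819 + 86.00·119.0) / (2339 + 86.00) = 7.904 mg/L.

7.90 mg/L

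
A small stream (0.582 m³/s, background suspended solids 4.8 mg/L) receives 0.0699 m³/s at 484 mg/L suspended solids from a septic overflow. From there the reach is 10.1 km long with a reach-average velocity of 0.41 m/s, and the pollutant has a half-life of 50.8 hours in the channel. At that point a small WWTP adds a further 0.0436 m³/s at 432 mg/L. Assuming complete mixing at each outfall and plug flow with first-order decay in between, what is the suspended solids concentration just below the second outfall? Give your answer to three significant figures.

Mass balance: C = (0.5820·4.800 + 0.06990·484.0) / 0.6519 = 36.63/0.6519 = 56.18 mg/L; combined flow 0.6519 m³/s.
Travel time t = 10.1·1000 / 0.41 = 24630 s = 6.843 h.
Half-life 50.8 h → k = ln 2 / 50.8 = 0.01364 h⁻¹ = 0.3275 d⁻¹.
After decay, C = 56.18 × e^(−kt) = 56.18 × 0.9109 = 51.17 mg/L.
At the second outfall, C = (0.6519·51.17 + 0.04360·432.0) / (0.6519 + 0.04360) = 75.05 mg/L.

75.0 mg/L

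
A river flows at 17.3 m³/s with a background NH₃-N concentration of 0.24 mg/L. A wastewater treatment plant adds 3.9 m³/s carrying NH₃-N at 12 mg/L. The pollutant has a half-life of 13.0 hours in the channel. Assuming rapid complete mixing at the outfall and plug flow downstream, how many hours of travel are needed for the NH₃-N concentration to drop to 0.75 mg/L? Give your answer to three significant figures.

21.8 h

After mixing, C = (17.30·0.2400 + 3.900·12.00) / 21.20 = 50.95/21.20 = 2.403 mg/L.
Half-life 13.0 h → k = ln 2 / 13.0 = 0.05332 h⁻¹ = 1.280 d⁻¹.
2.403·exp(−k·t) = 0.75 → t = ln(2.403/0.75)/k = 78630 s = 21.84 h.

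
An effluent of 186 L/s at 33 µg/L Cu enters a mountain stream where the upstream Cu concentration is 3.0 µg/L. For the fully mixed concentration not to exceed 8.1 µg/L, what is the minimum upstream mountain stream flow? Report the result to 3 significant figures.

Set C_mix = 8.1: (Q·3.000 + 186.0·33.00) / (Q + 186.0) = 8.1
→ Q = 186.0·(33.00 − 8.1)/(8.1 − 3.000) = 908.1 L/s.

908 L/s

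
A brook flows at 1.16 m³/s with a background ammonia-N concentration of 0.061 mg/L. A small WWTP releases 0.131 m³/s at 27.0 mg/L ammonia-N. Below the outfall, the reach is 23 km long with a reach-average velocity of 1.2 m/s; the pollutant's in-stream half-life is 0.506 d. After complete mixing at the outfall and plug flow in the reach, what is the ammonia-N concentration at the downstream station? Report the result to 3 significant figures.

2.06 mg/L

Conservation of mass: C = (1.160·0.06100 + 0.1310·27.00) / 1.291 = 3.608/1.291 = 2.795 mg/L.
Travel time t = 23·1000 / 1.2 = 19170 s = 5.324 h.
Half-life 0.506 d → k = ln 2 / 0.506 = 1.370 d⁻¹.
Decay over the reach: 2.795·exp(−kt) = 2.795·0.7379 = 2.062 mg/L.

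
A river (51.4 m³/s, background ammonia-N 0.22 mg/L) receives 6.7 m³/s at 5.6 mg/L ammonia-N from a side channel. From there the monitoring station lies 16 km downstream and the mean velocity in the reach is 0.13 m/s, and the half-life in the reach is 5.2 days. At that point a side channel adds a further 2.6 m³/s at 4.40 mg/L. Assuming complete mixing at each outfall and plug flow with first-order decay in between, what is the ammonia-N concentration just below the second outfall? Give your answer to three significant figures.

0.854 mg/L

Mass balance: C = (51.40·0.2200 + 6.700·5.600) / 58.10 = 48.83/58.10 = 0.8404 mg/L; combined flow 58.10 m³/s.
Travel time t = 16·1000 / 0.13 = 123100 s = 34.19 h.
Half-life 5.2 d → k = ln 2 / 5.2 = 0.1333 d⁻¹.
Applying C = C₀e^(−kt): 0.8404 × 0.8271 = 0.6951 mg/L.
Second outfall: C = (58.10·0.6951 + 2.600·4.400)/60.70 = 0.8538 mg/L.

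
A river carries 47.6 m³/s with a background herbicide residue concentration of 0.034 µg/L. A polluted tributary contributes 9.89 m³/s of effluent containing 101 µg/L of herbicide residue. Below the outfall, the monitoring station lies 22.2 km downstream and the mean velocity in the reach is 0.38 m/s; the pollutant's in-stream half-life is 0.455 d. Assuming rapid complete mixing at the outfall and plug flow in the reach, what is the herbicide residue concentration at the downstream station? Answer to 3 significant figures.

6.21 µg/L

Conservation of mass: C = (47.60·0.03400 + 9.890·101.0) / 57.49 = 1001/57.49 = 17.40 µg/L.
Travel time t = 22.2·1000 / 0.38 = 58420 s = 16.23 h.
Half-life 0.455 d → k = ln 2 / 0.455 = 1.523 d⁻¹.
After decay, C = 17.40 × e^(−kt) = 17.40 × 0.3570 = 6.213 µg/L.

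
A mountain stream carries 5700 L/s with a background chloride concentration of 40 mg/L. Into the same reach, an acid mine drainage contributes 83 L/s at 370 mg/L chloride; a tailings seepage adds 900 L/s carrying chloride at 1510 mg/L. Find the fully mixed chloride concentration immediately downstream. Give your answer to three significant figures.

242 mg/L

Mass balance: C = (5700·40.00 + 83.00·370.0 + 900.0·1510) / 6683 = 1618000/6683 = 242.1 mg/L.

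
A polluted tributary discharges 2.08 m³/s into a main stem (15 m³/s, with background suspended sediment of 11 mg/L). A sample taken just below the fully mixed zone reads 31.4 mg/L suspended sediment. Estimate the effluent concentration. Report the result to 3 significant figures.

Mass balance: 15.00·11.00 + 2.080·Cₑ = 17.08·31.40
→ Cₑ = (17.08·31.40 − 15.00·11.00) / 2.080 = 178.5 mg/L.

179 mg/L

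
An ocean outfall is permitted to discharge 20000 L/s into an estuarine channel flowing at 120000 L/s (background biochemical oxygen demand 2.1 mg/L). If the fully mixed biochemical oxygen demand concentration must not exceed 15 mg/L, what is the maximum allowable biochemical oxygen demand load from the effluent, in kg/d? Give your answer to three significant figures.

160000 kg/d

Mass balance at the limit: 120000·2.100 + 20000·Cₑ = 140000·15 → Cₑ = 92.40 mg/L.
20000 L/s = 20.00 m³/s. Load = 20.00 m³/s × 92.40 g/m³ × 86 400 s/d = 159700 kg/d.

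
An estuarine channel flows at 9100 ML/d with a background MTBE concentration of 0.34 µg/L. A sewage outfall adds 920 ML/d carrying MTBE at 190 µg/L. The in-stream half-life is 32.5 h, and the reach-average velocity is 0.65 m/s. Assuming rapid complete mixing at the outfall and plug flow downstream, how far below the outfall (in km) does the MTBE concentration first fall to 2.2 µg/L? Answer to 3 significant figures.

229 km

Mixed concentration C = ΣQC/ΣQ = (9100·0.3400 + 920.0·190.0) / 10020 = 177900/10020 = 17.75 µg/L.
Half-life 32.5 h → k = ln 2 / 32.5 = 0.02133 h⁻¹ = 0.5119 d⁻¹.
Set 17.75·exp(−k·t) = 2.2 → t = ln(17.75/2.2)/k = 352500 s = 97.91 h.
Distance = v·t = 0.65·352500 = 229100 m = 229.1 km.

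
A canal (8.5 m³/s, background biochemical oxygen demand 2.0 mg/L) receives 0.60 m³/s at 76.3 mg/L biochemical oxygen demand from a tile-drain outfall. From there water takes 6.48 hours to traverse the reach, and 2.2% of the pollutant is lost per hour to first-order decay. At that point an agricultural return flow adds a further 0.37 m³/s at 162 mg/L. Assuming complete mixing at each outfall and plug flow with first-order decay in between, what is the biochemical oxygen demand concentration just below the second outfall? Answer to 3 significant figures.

Flow-weighted average: C = (8.500·2.000 + 0.6000·76.30) / 9.100 = 62.78/9.100 = 6.899 mg/L; combined flow 9.100 m³/s.
2.2%/h lost → k = −ln(1 − 0.022) = 0.02225 h⁻¹.
First-order decay: C = 6.899·exp(−k·t) = 6.899·0.8658 = 5.973 mg/L.
At the second outfall, C = (9.100·5.973 + 0.3700·162.0) / (9.100 + 0.3700) = 12.07 mg/L.

12.1 mg/L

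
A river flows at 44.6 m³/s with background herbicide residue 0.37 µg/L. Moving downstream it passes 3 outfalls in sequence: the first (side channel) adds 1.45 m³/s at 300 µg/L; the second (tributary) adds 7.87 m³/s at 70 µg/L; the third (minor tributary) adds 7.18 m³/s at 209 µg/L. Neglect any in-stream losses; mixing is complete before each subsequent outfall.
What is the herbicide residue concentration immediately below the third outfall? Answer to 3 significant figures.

Outfall 1: combined Q = 46.05 m³/s; C = (44.60·0.3700 + 1.450·300.0)/46.05 = 9.805 µg/L.
Outfall 2: combined Q = 53.92 m³/s; C = (46.05·9.805 + 7.870·70.00)/53.92 = 18.59 µg/L.
Outfall 3: combined Q = 61.10 m³/s; C = (53.92·18.59 + 7.180·209.0)/61.10 = 40.97 µg/L.

41.0 µg/L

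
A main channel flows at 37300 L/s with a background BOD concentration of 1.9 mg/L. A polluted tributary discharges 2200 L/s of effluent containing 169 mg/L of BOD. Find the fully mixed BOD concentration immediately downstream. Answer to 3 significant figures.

11.2 mg/L

Flow-weighted average: C = (37300·1.900 + 2200·169.0) / 39500 = 442700/39500 = 11.21 mg/L.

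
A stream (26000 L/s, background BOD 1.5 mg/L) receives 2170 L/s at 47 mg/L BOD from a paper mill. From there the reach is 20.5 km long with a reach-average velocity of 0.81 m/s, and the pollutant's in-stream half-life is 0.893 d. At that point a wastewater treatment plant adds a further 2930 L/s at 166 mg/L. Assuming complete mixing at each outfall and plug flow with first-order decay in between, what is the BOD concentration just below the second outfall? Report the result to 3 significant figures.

19.3 mg/L

Conservation of mass: C = (26000·1.500 + 2170·47.00) / 28170 = 141000/28170 = 5.005 mg/L; combined flow 28170 L/s.
Travel time t = 20.5·1000 / 0.81 = 25310 s = 7.030 h.
Half-life 0.893 d → k = ln 2 / 0.893 = 0.7762 d⁻¹.
Applying C = C₀e^(−kt): 5.005 × 0.7966 = 3.987 mg/L.
Second outfall: C = (28170·3.987 + 2930·166.0)/31100 = 19.25 mg/L.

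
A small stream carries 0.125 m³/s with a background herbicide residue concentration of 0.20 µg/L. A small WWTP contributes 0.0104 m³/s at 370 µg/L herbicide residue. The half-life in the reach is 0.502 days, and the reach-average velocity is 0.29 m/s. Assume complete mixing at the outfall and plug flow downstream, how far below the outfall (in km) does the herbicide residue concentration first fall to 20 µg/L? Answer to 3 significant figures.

6.49 km

Conservation of mass: C = (0.1250·0.2000 + 0.01040·370.0) / 0.1354 = 3.873/0.1354 = 28.60 µg/L.
Half-life 0.502 d → k = ln 2 / 0.502 = 1.381 d⁻¹.
Set 28.60·exp(−k·t) = 20 → t = ln(28.60/20)/k = 22390 s = 6.219 h.
Distance = v·t = 0.29·22390 = 6493 m = 6.493 km.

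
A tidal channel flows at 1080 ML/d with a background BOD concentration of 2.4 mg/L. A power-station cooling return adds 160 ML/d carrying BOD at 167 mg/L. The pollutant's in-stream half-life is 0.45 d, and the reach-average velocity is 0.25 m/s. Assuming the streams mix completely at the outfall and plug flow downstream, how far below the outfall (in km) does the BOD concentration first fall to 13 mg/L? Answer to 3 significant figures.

After mixing, C = (1080·2.400 + 160.0·167.0) / 1240 = 29310/1240 = 23.64 mg/L.
Half-life 0.45 d → k = ln 2 / 0.45 = 1.540 d⁻¹.
Set 23.64·exp(−k·t) = 13 → t = ln(23.64/13)/k = 33540 s = 9.317 h.
Distance = v·t = 0.25·33540 = 8385 m = 8.385 km.

8.38 km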